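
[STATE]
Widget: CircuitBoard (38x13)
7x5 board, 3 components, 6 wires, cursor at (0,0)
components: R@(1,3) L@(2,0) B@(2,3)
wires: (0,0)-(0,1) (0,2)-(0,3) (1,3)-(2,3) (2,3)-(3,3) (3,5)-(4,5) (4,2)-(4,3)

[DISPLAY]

   0 1 2 3 4 5 6                      
0  [.]─ ·   · ─ ·                     
                                      
1               R                     
                │                     
2   L           B                     
                │                     
3               ·       ·             
                        │             
4           · ─ ·       ·             
Cursor: (0,0)                         
                                      
                                      


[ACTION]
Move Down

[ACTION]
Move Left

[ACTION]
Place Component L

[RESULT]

   0 1 2 3 4 5 6                      
0   · ─ ·   · ─ ·                     
                                      
1  [L]          R                     
                │                     
2   L           B                     
                │                     
3               ·       ·             
                        │             
4           · ─ ·       ·             
Cursor: (1,0)                         
                                      
                                      


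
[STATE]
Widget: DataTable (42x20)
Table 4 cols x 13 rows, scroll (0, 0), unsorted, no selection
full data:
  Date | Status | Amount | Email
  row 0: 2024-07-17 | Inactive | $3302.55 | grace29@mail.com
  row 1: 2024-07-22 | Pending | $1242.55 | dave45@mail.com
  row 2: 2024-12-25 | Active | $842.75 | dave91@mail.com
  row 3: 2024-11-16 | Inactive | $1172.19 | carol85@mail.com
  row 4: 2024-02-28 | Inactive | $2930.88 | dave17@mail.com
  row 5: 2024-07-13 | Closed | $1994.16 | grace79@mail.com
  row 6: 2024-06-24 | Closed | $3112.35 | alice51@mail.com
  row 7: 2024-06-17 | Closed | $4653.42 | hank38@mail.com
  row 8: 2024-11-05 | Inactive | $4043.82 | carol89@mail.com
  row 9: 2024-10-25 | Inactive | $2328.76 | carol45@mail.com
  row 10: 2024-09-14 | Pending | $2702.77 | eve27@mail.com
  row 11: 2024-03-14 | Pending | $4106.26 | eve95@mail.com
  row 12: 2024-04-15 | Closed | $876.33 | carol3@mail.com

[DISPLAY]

Date      │Status  │Amount  │Email        
──────────┼────────┼────────┼─────────────
2024-07-17│Inactive│$3302.55│grace29@mail.
2024-07-22│Pending │$1242.55│dave45@mail.c
2024-12-25│Active  │$842.75 │dave91@mail.c
2024-11-16│Inactive│$1172.19│carol85@mail.
2024-02-28│Inactive│$2930.88│dave17@mail.c
2024-07-13│Closed  │$1994.16│grace79@mail.
2024-06-24│Closed  │$3112.35│alice51@mail.
2024-06-17│Closed  │$4653.42│hank38@mail.c
2024-11-05│Inactive│$4043.82│carol89@mail.
2024-10-25│Inactive│$2328.76│carol45@mail.
2024-09-14│Pending │$2702.77│eve27@mail.co
2024-03-14│Pending │$4106.26│eve95@mail.co
2024-04-15│Closed  │$876.33 │carol3@mail.c
                                          
                                          
                                          
                                          
                                          


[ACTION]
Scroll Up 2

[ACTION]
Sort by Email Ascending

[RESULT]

Date      │Status  │Amount  │Email        
──────────┼────────┼────────┼─────────────
2024-06-24│Closed  │$3112.35│alice51@mail.
2024-04-15│Closed  │$876.33 │carol3@mail.c
2024-10-25│Inactive│$2328.76│carol45@mail.
2024-11-16│Inactive│$1172.19│carol85@mail.
2024-11-05│Inactive│$4043.82│carol89@mail.
2024-02-28│Inactive│$2930.88│dave17@mail.c
2024-07-22│Pending │$1242.55│dave45@mail.c
2024-12-25│Active  │$842.75 │dave91@mail.c
2024-09-14│Pending │$2702.77│eve27@mail.co
2024-03-14│Pending │$4106.26│eve95@mail.co
2024-07-17│Inactive│$3302.55│grace29@mail.
2024-07-13│Closed  │$1994.16│grace79@mail.
2024-06-17│Closed  │$4653.42│hank38@mail.c
                                          
                                          
                                          
                                          
                                          


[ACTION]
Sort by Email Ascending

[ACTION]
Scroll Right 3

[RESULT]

e      │Status  │Amount  │Email          ▲
───────┼────────┼────────┼────────────────
4-06-24│Closed  │$3112.35│alice51@mail.com
4-04-15│Closed  │$876.33 │carol3@mail.com 
4-10-25│Inactive│$2328.76│carol45@mail.com
4-11-16│Inactive│$1172.19│carol85@mail.com
4-11-05│Inactive│$4043.82│carol89@mail.com
4-02-28│Inactive│$2930.88│dave17@mail.com 
4-07-22│Pending │$1242.55│dave45@mail.com 
4-12-25│Active  │$842.75 │dave91@mail.com 
4-09-14│Pending │$2702.77│eve27@mail.com  
4-03-14│Pending │$4106.26│eve95@mail.com  
4-07-17│Inactive│$3302.55│grace29@mail.com
4-07-13│Closed  │$1994.16│grace79@mail.com
4-06-17│Closed  │$4653.42│hank38@mail.com 
                                          
                                          
                                          
                                          
                                          


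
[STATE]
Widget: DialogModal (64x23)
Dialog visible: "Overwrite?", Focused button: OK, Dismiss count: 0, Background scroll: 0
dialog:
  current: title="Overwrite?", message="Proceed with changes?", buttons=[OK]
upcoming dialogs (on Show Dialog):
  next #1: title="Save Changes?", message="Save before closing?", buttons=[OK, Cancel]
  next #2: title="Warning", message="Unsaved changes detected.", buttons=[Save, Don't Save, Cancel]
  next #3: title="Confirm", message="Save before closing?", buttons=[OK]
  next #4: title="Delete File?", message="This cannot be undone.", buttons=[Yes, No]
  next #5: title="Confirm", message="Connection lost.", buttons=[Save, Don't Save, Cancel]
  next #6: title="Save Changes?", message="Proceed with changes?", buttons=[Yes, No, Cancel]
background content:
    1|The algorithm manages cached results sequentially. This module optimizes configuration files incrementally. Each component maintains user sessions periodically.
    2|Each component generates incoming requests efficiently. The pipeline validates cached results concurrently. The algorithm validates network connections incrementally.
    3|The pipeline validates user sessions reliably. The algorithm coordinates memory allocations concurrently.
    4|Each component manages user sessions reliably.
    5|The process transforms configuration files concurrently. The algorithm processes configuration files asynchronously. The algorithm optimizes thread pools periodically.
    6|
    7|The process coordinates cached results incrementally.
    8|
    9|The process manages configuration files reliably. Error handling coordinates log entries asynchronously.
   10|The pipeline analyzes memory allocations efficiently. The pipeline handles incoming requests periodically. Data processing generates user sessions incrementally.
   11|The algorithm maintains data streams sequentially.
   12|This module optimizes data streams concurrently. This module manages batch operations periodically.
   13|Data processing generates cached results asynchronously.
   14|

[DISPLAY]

The algorithm manages cached results sequentially. This module o
Each component generates incoming requests efficiently. The pipe
The pipeline validates user sessions reliably. The algorithm coo
Each component manages user sessions reliably.                  
The process transforms configuration files concurrently. The alg
                                                                
The process coordinates cached results incrementally.           
                                                                
The process manages configuration files reliably. Error handling
The pipeline analyz┌───────────────────────┐iciently. The pipeli
The algorithm maint│       Overwrite?      │ially.              
This module optimiz│ Proceed with changes? │tly. This module man
Data processing gen│          [OK]         │nchronously.        
                   └───────────────────────┘                    
                                                                
                                                                
                                                                
                                                                
                                                                
                                                                
                                                                
                                                                
                                                                


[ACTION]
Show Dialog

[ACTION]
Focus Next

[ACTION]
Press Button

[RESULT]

The algorithm manages cached results sequentially. This module o
Each component generates incoming requests efficiently. The pipe
The pipeline validates user sessions reliably. The algorithm coo
Each component manages user sessions reliably.                  
The process transforms configuration files concurrently. The alg
                                                                
The process coordinates cached results incrementally.           
                                                                
The process manages configuration files reliably. Error handling
The pipeline analyzes memory allocations efficiently. The pipeli
The algorithm maintains data streams sequentially.              
This module optimizes data streams concurrently. This module man
Data processing generates cached results asynchronously.        
                                                                
                                                                
                                                                
                                                                
                                                                
                                                                
                                                                
                                                                
                                                                
                                                                


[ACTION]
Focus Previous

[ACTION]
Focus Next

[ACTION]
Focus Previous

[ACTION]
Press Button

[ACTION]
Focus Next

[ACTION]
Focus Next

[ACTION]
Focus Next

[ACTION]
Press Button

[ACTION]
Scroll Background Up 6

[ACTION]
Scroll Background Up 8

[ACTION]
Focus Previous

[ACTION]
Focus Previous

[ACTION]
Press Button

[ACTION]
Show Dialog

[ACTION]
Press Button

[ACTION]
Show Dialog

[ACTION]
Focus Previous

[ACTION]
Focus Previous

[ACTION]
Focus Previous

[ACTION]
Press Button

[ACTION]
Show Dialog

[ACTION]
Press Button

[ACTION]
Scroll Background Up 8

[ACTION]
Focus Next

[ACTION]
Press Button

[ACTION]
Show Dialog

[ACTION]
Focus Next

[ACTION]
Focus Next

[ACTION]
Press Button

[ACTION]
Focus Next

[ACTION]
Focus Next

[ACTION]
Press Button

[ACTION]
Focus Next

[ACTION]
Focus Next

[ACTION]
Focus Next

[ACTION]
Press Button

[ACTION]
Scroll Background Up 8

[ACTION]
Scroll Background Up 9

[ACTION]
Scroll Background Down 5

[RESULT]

                                                                
The process coordinates cached results incrementally.           
                                                                
The process manages configuration files reliably. Error handling
The pipeline analyzes memory allocations efficiently. The pipeli
The algorithm maintains data streams sequentially.              
This module optimizes data streams concurrently. This module man
Data processing generates cached results asynchronously.        
                                                                
                                                                
                                                                
                                                                
                                                                
                                                                
                                                                
                                                                
                                                                
                                                                
                                                                
                                                                
                                                                
                                                                
                                                                


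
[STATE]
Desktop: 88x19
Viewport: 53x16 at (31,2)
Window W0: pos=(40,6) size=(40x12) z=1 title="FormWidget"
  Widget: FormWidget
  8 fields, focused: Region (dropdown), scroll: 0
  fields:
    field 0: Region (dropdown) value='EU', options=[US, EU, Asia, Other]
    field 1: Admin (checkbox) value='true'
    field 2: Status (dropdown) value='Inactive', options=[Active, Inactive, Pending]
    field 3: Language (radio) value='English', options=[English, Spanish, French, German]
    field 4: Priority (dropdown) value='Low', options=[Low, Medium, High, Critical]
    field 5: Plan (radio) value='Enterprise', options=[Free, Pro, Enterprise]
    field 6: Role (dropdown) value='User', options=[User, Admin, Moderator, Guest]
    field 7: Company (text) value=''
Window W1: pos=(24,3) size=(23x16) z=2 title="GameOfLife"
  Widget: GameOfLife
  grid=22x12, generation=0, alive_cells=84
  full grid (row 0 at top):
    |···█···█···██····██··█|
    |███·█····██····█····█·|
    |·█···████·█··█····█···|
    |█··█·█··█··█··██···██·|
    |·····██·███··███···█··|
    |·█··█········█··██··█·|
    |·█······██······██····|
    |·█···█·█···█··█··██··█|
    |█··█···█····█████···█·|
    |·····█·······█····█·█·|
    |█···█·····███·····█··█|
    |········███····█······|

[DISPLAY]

                                                     
━━━━━━━━━━━━━━━┓                                     
fLife          ┃                                     
───────────────┨                                     
               ┃━━━━━━━━━━━━━━━━━━━━━━━━━━━━━━━━┓    
·█···██····██··┃idget                           ┃    
···██····█····█┃────────────────────────────────┨    
███·█··█····█··┃on:     [EU                   ▼]┃    
··█··█··██···██┃n:      [x]                     ┃    
█·███··███···█·┃us:     [Inactive             ▼]┃    
·······█··██··█┃uage:   (●) English  ( ) Spanish┃    
··██······██···┃rity:   [Low                  ▼]┃    
·█···█··█··██··┃:       ( ) Free  ( ) Pro  (●) E┃    
·█····█████···█┃:       [User                 ▼]┃    
·······█····█·█┃any:    [                      ]┃    
····███·····█··┃━━━━━━━━━━━━━━━━━━━━━━━━━━━━━━━━┛    


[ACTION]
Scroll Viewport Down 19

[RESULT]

━━━━━━━━━━━━━━━┓                                     
fLife          ┃                                     
───────────────┨                                     
               ┃━━━━━━━━━━━━━━━━━━━━━━━━━━━━━━━━┓    
·█···██····██··┃idget                           ┃    
···██····█····█┃────────────────────────────────┨    
███·█··█····█··┃on:     [EU                   ▼]┃    
··█··█··██···██┃n:      [x]                     ┃    
█·███··███···█·┃us:     [Inactive             ▼]┃    
·······█··██··█┃uage:   (●) English  ( ) Spanish┃    
··██······██···┃rity:   [Low                  ▼]┃    
·█···█··█··██··┃:       ( ) Free  ( ) Pro  (●) E┃    
·█····█████···█┃:       [User                 ▼]┃    
·······█····█·█┃any:    [                      ]┃    
····███·····█··┃━━━━━━━━━━━━━━━━━━━━━━━━━━━━━━━━┛    
━━━━━━━━━━━━━━━┛                                     


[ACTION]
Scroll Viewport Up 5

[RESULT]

                                                     
                                                     
                                                     
━━━━━━━━━━━━━━━┓                                     
fLife          ┃                                     
───────────────┨                                     
               ┃━━━━━━━━━━━━━━━━━━━━━━━━━━━━━━━━┓    
·█···██····██··┃idget                           ┃    
···██····█····█┃────────────────────────────────┨    
███·█··█····█··┃on:     [EU                   ▼]┃    
··█··█··██···██┃n:      [x]                     ┃    
█·███··███···█·┃us:     [Inactive             ▼]┃    
·······█··██··█┃uage:   (●) English  ( ) Spanish┃    
··██······██···┃rity:   [Low                  ▼]┃    
·█···█··█··██··┃:       ( ) Free  ( ) Pro  (●) E┃    
·█····█████···█┃:       [User                 ▼]┃    


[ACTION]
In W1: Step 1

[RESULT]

                                                     
                                                     
                                                     
━━━━━━━━━━━━━━━┓                                     
fLife          ┃                                     
───────────────┨                                     
               ┃━━━━━━━━━━━━━━━━━━━━━━━━━━━━━━━━┓    
····██·········┃idget                           ┃    
···██·█····███·┃────────────────────────────────┨    
███·██···█····█┃on:     [EU                   ▼]┃    
·····██··█··███┃n:      [x]                     ┃    
█████·██····██·┃us:     [Inactive             ▼]┃    
·█··█··█···██··┃uage:   (●) English  ( ) Spanish┃    
··█······█·····┃rity:   [Low                  ▼]┃    
██····█·█···█··┃:       ( ) Free  ( ) Pro  (●) E┃    
······█··██·█·█┃:       [User                 ▼]┃    


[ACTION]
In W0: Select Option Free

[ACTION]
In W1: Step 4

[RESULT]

                                                     
                                                     
                                                     
━━━━━━━━━━━━━━━┓                                     
fLife          ┃                                     
───────────────┨                                     
               ┃━━━━━━━━━━━━━━━━━━━━━━━━━━━━━━━━┓    
····███·····██·┃idget                           ┃    
····██·█··██··█┃────────────────────────────────┨    
··█··█·██······┃on:     [EU                   ▼]┃    
█·█·██·█·█·····┃n:      [x]                     ┃    
····███·█··█···┃us:     [Inactive             ▼]┃    
█·█········█···┃uage:   (●) English  ( ) Spanish┃    
·█··█·······█··┃rity:   [Low                  ▼]┃    
····█·█········┃:       ( ) Free  ( ) Pro  (●) E┃    
·····██········┃:       [User                 ▼]┃    


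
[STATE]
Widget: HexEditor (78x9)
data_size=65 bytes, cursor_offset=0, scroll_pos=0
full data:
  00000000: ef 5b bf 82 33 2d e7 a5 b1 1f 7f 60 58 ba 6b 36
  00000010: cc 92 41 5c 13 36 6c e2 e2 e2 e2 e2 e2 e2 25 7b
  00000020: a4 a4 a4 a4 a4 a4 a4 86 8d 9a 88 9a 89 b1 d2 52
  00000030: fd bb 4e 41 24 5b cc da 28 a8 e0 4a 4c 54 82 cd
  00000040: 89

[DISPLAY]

00000000  EF 5b bf 82 33 2d e7 a5  b1 1f 7f 60 58 ba 6b 36  |.[..3-.....`X.k6|
00000010  cc 92 41 5c 13 36 6c e2  e2 e2 e2 e2 e2 e2 25 7b  |..A\.6l.......%{|
00000020  a4 a4 a4 a4 a4 a4 a4 86  8d 9a 88 9a 89 b1 d2 52  |...............R|
00000030  fd bb 4e 41 24 5b cc da  28 a8 e0 4a 4c 54 82 cd  |..NA$[..(..JLT..|
00000040  89                                                |.               |
                                                                              
                                                                              
                                                                              
                                                                              


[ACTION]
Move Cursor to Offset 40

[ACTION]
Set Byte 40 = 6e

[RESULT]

00000000  ef 5b bf 82 33 2d e7 a5  b1 1f 7f 60 58 ba 6b 36  |.[..3-.....`X.k6|
00000010  cc 92 41 5c 13 36 6c e2  e2 e2 e2 e2 e2 e2 25 7b  |..A\.6l.......%{|
00000020  a4 a4 a4 a4 a4 a4 a4 86  6E 9a 88 9a 89 b1 d2 52  |........n......R|
00000030  fd bb 4e 41 24 5b cc da  28 a8 e0 4a 4c 54 82 cd  |..NA$[..(..JLT..|
00000040  89                                                |.               |
                                                                              
                                                                              
                                                                              
                                                                              


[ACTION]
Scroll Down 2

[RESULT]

00000020  a4 a4 a4 a4 a4 a4 a4 86  6E 9a 88 9a 89 b1 d2 52  |........n......R|
00000030  fd bb 4e 41 24 5b cc da  28 a8 e0 4a 4c 54 82 cd  |..NA$[..(..JLT..|
00000040  89                                                |.               |
                                                                              
                                                                              
                                                                              
                                                                              
                                                                              
                                                                              


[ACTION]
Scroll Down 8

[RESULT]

00000040  89                                                |.               |
                                                                              
                                                                              
                                                                              
                                                                              
                                                                              
                                                                              
                                                                              
                                                                              


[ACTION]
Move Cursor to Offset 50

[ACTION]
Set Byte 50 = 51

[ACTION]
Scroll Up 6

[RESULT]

00000000  ef 5b bf 82 33 2d e7 a5  b1 1f 7f 60 58 ba 6b 36  |.[..3-.....`X.k6|
00000010  cc 92 41 5c 13 36 6c e2  e2 e2 e2 e2 e2 e2 25 7b  |..A\.6l.......%{|
00000020  a4 a4 a4 a4 a4 a4 a4 86  6e 9a 88 9a 89 b1 d2 52  |........n......R|
00000030  fd bb 51 41 24 5b cc da  28 a8 e0 4a 4c 54 82 cd  |..QA$[..(..JLT..|
00000040  89                                                |.               |
                                                                              
                                                                              
                                                                              
                                                                              


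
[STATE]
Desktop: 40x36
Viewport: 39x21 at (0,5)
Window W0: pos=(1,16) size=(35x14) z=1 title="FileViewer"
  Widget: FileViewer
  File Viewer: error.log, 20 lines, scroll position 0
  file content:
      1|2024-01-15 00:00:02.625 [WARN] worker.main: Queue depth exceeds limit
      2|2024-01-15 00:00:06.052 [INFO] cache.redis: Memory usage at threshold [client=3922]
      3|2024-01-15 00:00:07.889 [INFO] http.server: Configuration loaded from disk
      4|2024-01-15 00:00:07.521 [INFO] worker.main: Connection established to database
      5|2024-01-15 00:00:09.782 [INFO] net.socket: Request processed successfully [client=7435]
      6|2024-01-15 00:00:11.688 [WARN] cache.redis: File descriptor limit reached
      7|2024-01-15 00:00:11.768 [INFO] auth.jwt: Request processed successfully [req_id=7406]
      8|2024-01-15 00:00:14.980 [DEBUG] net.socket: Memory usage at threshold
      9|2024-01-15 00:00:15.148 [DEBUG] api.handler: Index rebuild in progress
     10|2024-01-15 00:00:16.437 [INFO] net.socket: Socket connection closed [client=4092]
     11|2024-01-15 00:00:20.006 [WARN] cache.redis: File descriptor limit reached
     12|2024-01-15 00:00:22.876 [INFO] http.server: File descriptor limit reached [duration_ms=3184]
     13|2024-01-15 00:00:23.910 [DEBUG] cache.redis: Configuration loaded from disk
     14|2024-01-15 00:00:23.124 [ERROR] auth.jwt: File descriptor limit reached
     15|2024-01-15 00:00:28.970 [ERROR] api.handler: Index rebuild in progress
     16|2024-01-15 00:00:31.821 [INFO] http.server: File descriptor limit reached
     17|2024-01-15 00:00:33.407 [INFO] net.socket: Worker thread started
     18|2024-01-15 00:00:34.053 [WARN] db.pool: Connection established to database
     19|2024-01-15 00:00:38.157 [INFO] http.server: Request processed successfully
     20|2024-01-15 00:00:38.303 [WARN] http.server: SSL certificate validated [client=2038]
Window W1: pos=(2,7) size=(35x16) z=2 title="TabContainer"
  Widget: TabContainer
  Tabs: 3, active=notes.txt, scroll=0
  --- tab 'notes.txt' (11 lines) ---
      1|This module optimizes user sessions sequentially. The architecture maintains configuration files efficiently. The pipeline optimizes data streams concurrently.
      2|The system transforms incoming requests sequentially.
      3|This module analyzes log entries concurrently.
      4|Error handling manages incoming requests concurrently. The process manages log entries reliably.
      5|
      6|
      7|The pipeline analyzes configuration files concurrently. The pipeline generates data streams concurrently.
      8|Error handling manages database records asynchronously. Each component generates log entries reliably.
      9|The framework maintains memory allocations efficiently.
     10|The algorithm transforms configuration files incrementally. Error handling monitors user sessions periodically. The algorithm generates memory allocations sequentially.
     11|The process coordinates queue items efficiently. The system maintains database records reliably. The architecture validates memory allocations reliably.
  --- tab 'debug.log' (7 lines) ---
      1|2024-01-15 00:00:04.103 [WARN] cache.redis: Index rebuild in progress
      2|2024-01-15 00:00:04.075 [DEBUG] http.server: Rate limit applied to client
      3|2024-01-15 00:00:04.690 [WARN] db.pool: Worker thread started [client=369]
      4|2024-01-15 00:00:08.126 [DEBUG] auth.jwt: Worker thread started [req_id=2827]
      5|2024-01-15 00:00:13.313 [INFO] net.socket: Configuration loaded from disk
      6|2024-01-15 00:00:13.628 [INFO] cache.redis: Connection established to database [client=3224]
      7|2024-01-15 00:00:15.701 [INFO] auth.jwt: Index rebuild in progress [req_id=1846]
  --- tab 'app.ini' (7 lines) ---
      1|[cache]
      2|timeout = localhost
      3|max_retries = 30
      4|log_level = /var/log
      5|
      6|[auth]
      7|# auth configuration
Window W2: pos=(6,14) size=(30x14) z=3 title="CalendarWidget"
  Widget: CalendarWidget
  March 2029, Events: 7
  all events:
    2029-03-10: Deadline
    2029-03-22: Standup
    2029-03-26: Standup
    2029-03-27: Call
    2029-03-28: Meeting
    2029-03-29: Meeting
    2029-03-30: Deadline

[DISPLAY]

                                       
                                       
  ┏━━━━━━━━━━━━━━━━━━━━━━━━━━━━━━━━━┓  
  ┃ TabContainer                    ┃  
  ┠─────────────────────────────────┨  
  ┃[notes.txt]│ debug.log │ app.ini ┃  
  ┃─────────────────────────────────┃  
  ┃This module optimizes user sessio┃  
  ┃The system transforms incoming re┃  
  ┃Thi┏━━━━━━━━━━━━━━━━━━━━━━━━━━━━┓┃  
  ┃Err┃ CalendarWidget             ┃┃  
 ┏┃   ┠────────────────────────────┨┃  
 ┃┃   ┃         March 2029         ┃┃  
 ┠┃The┃Mo Tu We Th Fr Sa Su        ┃┃  
 ┃┃Err┃          1  2  3  4        ┃┃  
 ┃┃The┃ 5  6  7  8  9 10* 11       ┃┃  
 ┃┃The┃12 13 14 15 16 17 18        ┃┃  
 ┃┗━━━┃19 20 21 22* 23 24 25       ┃┛  
 ┃2024┃26* 27* 28* 29* 30* 31      ┃   
 ┃2024┃                            ┃   
 ┃2024┃                            ┃   


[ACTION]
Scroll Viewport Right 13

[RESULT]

                                       
                                       
 ┏━━━━━━━━━━━━━━━━━━━━━━━━━━━━━━━━━┓   
 ┃ TabContainer                    ┃   
 ┠─────────────────────────────────┨   
 ┃[notes.txt]│ debug.log │ app.ini ┃   
 ┃─────────────────────────────────┃   
 ┃This module optimizes user sessio┃   
 ┃The system transforms incoming re┃   
 ┃Thi┏━━━━━━━━━━━━━━━━━━━━━━━━━━━━┓┃   
 ┃Err┃ CalendarWidget             ┃┃   
┏┃   ┠────────────────────────────┨┃   
┃┃   ┃         March 2029         ┃┃   
┠┃The┃Mo Tu We Th Fr Sa Su        ┃┃   
┃┃Err┃          1  2  3  4        ┃┃   
┃┃The┃ 5  6  7  8  9 10* 11       ┃┃   
┃┃The┃12 13 14 15 16 17 18        ┃┃   
┃┗━━━┃19 20 21 22* 23 24 25       ┃┛   
┃2024┃26* 27* 28* 29* 30* 31      ┃    
┃2024┃                            ┃    
┃2024┃                            ┃    


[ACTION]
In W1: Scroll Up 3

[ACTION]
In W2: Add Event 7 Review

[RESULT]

                                       
                                       
 ┏━━━━━━━━━━━━━━━━━━━━━━━━━━━━━━━━━┓   
 ┃ TabContainer                    ┃   
 ┠─────────────────────────────────┨   
 ┃[notes.txt]│ debug.log │ app.ini ┃   
 ┃─────────────────────────────────┃   
 ┃This module optimizes user sessio┃   
 ┃The system transforms incoming re┃   
 ┃Thi┏━━━━━━━━━━━━━━━━━━━━━━━━━━━━┓┃   
 ┃Err┃ CalendarWidget             ┃┃   
┏┃   ┠────────────────────────────┨┃   
┃┃   ┃         March 2029         ┃┃   
┠┃The┃Mo Tu We Th Fr Sa Su        ┃┃   
┃┃Err┃          1  2  3  4        ┃┃   
┃┃The┃ 5  6  7*  8  9 10* 11      ┃┃   
┃┃The┃12 13 14 15 16 17 18        ┃┃   
┃┗━━━┃19 20 21 22* 23 24 25       ┃┛   
┃2024┃26* 27* 28* 29* 30* 31      ┃    
┃2024┃                            ┃    
┃2024┃                            ┃    


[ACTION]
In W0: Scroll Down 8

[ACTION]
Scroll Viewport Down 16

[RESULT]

 ┃Err┃ CalendarWidget             ┃┃   
┏┃   ┠────────────────────────────┨┃   
┃┃   ┃         March 2029         ┃┃   
┠┃The┃Mo Tu We Th Fr Sa Su        ┃┃   
┃┃Err┃          1  2  3  4        ┃┃   
┃┃The┃ 5  6  7*  8  9 10* 11      ┃┃   
┃┃The┃12 13 14 15 16 17 18        ┃┃   
┃┗━━━┃19 20 21 22* 23 24 25       ┃┛   
┃2024┃26* 27* 28* 29* 30* 31      ┃    
┃2024┃                            ┃    
┃2024┃                            ┃    
┃2024┃                            ┃    
┃2024┗━━━━━━━━━━━━━━━━━━━━━━━━━━━━┛    
┃2024-01-15 00:00:34.053 [WARN] d▼┃    
┗━━━━━━━━━━━━━━━━━━━━━━━━━━━━━━━━━┛    
                                       
                                       
                                       
                                       
                                       
                                       


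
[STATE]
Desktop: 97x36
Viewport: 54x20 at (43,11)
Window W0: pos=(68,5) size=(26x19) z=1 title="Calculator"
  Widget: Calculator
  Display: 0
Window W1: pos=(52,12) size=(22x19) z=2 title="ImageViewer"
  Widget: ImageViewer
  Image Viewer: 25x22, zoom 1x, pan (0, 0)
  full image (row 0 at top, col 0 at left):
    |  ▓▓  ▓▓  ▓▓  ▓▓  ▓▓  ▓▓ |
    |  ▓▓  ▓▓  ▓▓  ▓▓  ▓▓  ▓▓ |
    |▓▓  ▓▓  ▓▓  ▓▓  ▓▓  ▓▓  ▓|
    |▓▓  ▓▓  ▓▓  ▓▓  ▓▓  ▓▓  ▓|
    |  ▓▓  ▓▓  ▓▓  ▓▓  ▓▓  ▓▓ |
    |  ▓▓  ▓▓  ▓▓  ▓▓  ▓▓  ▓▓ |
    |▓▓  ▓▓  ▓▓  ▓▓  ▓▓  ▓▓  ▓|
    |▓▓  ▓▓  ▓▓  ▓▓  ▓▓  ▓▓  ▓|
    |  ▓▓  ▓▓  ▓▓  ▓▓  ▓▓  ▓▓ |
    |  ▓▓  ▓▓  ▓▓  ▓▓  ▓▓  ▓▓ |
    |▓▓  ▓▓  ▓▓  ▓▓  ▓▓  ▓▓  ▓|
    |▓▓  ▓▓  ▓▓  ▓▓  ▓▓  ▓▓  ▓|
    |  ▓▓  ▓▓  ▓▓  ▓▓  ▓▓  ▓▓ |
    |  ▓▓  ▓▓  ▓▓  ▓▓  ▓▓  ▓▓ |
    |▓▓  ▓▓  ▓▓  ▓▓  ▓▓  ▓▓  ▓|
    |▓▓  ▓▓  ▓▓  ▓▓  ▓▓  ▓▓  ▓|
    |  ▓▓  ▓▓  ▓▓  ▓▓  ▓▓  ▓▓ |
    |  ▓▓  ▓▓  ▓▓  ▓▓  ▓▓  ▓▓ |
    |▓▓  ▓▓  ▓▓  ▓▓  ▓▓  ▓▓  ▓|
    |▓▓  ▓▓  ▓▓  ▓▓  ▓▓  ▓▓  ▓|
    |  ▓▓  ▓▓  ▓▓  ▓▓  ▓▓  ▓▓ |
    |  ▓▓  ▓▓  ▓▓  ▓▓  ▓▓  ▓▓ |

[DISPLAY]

                         ┃├───┼───┼───┼───┤       ┃   
         ┏━━━━━━━━━━━━━━━━━━━━┓ 5 │ 6 │ × │       ┃   
         ┃ ImageViewer        ┃───┼───┼───┤       ┃   
         ┠────────────────────┨ 2 │ 3 │ - │       ┃   
         ┃  ▓▓  ▓▓  ▓▓  ▓▓  ▓▓┃───┼───┼───┤       ┃   
         ┃  ▓▓  ▓▓  ▓▓  ▓▓  ▓▓┃ . │ = │ + │       ┃   
         ┃▓▓  ▓▓  ▓▓  ▓▓  ▓▓  ┃───┼───┼───┤       ┃   
         ┃▓▓  ▓▓  ▓▓  ▓▓  ▓▓  ┃ MC│ MR│ M+│       ┃   
         ┃  ▓▓  ▓▓  ▓▓  ▓▓  ▓▓┃───┴───┴───┘       ┃   
         ┃  ▓▓  ▓▓  ▓▓  ▓▓  ▓▓┃                   ┃   
         ┃▓▓  ▓▓  ▓▓  ▓▓  ▓▓  ┃                   ┃   
         ┃▓▓  ▓▓  ▓▓  ▓▓  ▓▓  ┃                   ┃   
         ┃  ▓▓  ▓▓  ▓▓  ▓▓  ▓▓┃━━━━━━━━━━━━━━━━━━━┛   
         ┃  ▓▓  ▓▓  ▓▓  ▓▓  ▓▓┃                       
         ┃▓▓  ▓▓  ▓▓  ▓▓  ▓▓  ┃                       
         ┃▓▓  ▓▓  ▓▓  ▓▓  ▓▓  ┃                       
         ┃  ▓▓  ▓▓  ▓▓  ▓▓  ▓▓┃                       
         ┃  ▓▓  ▓▓  ▓▓  ▓▓  ▓▓┃                       
         ┃▓▓  ▓▓  ▓▓  ▓▓  ▓▓  ┃                       
         ┗━━━━━━━━━━━━━━━━━━━━┛                       


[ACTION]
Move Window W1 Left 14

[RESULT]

                         ┃├───┼───┼───┼───┤       ┃   
━━━━━━━━━━━━━━━━┓        ┃│ 4 │ 5 │ 6 │ × │       ┃   
geViewer        ┃        ┃├───┼───┼───┼───┤       ┃   
────────────────┨        ┃│ 1 │ 2 │ 3 │ - │       ┃   
  ▓▓  ▓▓  ▓▓  ▓▓┃        ┃├───┼───┼───┼───┤       ┃   
  ▓▓  ▓▓  ▓▓  ▓▓┃        ┃│ 0 │ . │ = │ + │       ┃   
▓▓  ▓▓  ▓▓  ▓▓  ┃        ┃├───┼───┼───┼───┤       ┃   
▓▓  ▓▓  ▓▓  ▓▓  ┃        ┃│ C │ MC│ MR│ M+│       ┃   
  ▓▓  ▓▓  ▓▓  ▓▓┃        ┃└───┴───┴───┴───┘       ┃   
  ▓▓  ▓▓  ▓▓  ▓▓┃        ┃                        ┃   
▓▓  ▓▓  ▓▓  ▓▓  ┃        ┃                        ┃   
▓▓  ▓▓  ▓▓  ▓▓  ┃        ┃                        ┃   
  ▓▓  ▓▓  ▓▓  ▓▓┃        ┗━━━━━━━━━━━━━━━━━━━━━━━━┛   
  ▓▓  ▓▓  ▓▓  ▓▓┃                                     
▓▓  ▓▓  ▓▓  ▓▓  ┃                                     
▓▓  ▓▓  ▓▓  ▓▓  ┃                                     
  ▓▓  ▓▓  ▓▓  ▓▓┃                                     
  ▓▓  ▓▓  ▓▓  ▓▓┃                                     
▓▓  ▓▓  ▓▓  ▓▓  ┃                                     
━━━━━━━━━━━━━━━━┛                                     


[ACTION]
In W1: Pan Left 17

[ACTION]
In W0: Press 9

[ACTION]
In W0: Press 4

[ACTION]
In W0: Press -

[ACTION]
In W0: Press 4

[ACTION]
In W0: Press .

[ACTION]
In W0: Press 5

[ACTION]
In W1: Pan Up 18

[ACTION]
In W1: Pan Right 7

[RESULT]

                         ┃├───┼───┼───┼───┤       ┃   
━━━━━━━━━━━━━━━━┓        ┃│ 4 │ 5 │ 6 │ × │       ┃   
geViewer        ┃        ┃├───┼───┼───┼───┤       ┃   
────────────────┨        ┃│ 1 │ 2 │ 3 │ - │       ┃   
▓  ▓▓  ▓▓  ▓▓   ┃        ┃├───┼───┼───┼───┤       ┃   
▓  ▓▓  ▓▓  ▓▓   ┃        ┃│ 0 │ . │ = │ + │       ┃   
 ▓▓  ▓▓  ▓▓  ▓  ┃        ┃├───┼───┼───┼───┤       ┃   
 ▓▓  ▓▓  ▓▓  ▓  ┃        ┃│ C │ MC│ MR│ M+│       ┃   
▓  ▓▓  ▓▓  ▓▓   ┃        ┃└───┴───┴───┴───┘       ┃   
▓  ▓▓  ▓▓  ▓▓   ┃        ┃                        ┃   
 ▓▓  ▓▓  ▓▓  ▓  ┃        ┃                        ┃   
 ▓▓  ▓▓  ▓▓  ▓  ┃        ┃                        ┃   
▓  ▓▓  ▓▓  ▓▓   ┃        ┗━━━━━━━━━━━━━━━━━━━━━━━━┛   
▓  ▓▓  ▓▓  ▓▓   ┃                                     
 ▓▓  ▓▓  ▓▓  ▓  ┃                                     
 ▓▓  ▓▓  ▓▓  ▓  ┃                                     
▓  ▓▓  ▓▓  ▓▓   ┃                                     
▓  ▓▓  ▓▓  ▓▓   ┃                                     
 ▓▓  ▓▓  ▓▓  ▓  ┃                                     
━━━━━━━━━━━━━━━━┛                                     
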